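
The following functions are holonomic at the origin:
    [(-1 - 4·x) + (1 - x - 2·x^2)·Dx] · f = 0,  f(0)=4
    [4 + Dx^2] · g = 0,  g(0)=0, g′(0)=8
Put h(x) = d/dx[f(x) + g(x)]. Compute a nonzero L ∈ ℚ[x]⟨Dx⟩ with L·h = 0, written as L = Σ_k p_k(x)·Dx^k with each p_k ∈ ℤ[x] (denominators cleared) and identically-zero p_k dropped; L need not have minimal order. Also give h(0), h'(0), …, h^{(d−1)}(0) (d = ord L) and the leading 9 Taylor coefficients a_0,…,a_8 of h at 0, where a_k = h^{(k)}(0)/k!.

f: a_k = 4, 4, 12, 20, 44, 84, 172, 340, 684, …
g: a_k = 0, 8, 0, -16/3, 0, 16/15, 0, -32/315, 0, …
h₀=f+g: left-lcm gives L₀, ord ≤ 3.
Derive L from L₀ (diff closure).
L = (576 + 2400·x + 5616·x^2 + 3360·x^3 + 3840·x^4 + 1152·x^5 + 768·x^6) + (-68 - 236·x + 240·x^2 + 488·x^3 + 560·x^4 + 672·x^5 + 448·x^6 + 256·x^7)·Dx + (144 + 600·x + 1404·x^2 + 840·x^3 + 960·x^4 + 288·x^5 + 192·x^6)·Dx^2 + (-17 - 59·x + 60·x^2 + 122·x^3 + 140·x^4 + 168·x^5 + 112·x^6 + 64·x^7)·Dx^3  (order 3).
h: a_k = 12, 24, 44, 176, 1276/3, 1032, 107068/45, 5472, 3866956/315, …
ICs: h(0) = 12, h′(0) = 24, h′′(0) = 88.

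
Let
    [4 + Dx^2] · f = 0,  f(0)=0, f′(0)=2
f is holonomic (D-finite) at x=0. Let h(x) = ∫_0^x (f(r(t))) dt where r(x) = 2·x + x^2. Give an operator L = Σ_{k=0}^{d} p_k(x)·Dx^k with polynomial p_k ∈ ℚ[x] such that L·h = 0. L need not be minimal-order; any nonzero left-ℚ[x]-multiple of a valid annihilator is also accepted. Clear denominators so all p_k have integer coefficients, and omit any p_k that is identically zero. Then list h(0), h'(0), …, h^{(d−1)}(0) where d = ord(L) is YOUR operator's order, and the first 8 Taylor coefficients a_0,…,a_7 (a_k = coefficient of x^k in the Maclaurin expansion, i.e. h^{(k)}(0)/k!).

f: a_k = 0, 2, 0, -4/3, 0, 4/15, 0, -8/315, …
Substitute x→r, Dx→(1/r')Dx; clear ⇒ L₀.
h=∫₀ˣh₀: take L = L₀·Dx.
L = (16 + 48·x + 48·x^2 + 16·x^3)·Dx - Dx^2 + (1 + x)·Dx^3  (order 3).
h: a_k = 0, 0, 2, 2/3, -8/3, -16/5, 4/45, 20/7, …
ICs: h(0) = 0, h′(0) = 0, h′′(0) = 4.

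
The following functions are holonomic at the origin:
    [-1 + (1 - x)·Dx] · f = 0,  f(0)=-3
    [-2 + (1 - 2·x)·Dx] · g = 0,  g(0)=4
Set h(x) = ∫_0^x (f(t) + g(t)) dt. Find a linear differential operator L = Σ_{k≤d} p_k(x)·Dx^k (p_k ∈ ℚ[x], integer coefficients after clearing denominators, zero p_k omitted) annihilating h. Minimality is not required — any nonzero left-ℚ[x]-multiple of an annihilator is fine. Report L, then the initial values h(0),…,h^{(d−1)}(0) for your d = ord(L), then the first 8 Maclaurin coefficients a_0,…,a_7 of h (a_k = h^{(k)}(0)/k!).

f: a_k = -3, -3, -3, -3, -3, -3, -3, -3, …
g: a_k = 4, 8, 16, 32, 64, 128, 256, 512, …
Sum ⇒ L₀ = lclm(L_f,L_g) in ℚ(x)⟨Dx⟩.
Integrate: L := L₀·Dx.
L = -4·Dx + (6 - 8·x)·Dx^2 + (-1 + 3·x - 2·x^2)·Dx^3  (order 3).
h: a_k = 0, 1, 5/2, 13/3, 29/4, 61/5, 125/6, 253/7, …
ICs: h(0) = 0, h′(0) = 1, h′′(0) = 5.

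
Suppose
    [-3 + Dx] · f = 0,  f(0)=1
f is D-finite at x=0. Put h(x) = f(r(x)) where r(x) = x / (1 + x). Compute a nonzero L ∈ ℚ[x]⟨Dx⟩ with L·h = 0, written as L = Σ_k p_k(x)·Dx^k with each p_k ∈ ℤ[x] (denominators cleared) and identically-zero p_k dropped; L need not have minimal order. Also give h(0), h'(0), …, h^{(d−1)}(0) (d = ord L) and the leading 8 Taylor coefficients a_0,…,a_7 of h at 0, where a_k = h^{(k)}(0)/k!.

L = -3 + (1 + 2·x + x^2)·Dx  (order 1).
h: a_k = 1, 3, 3/2, -3/2, 3/8, 21/40, -69/80, 411/560, …
ICs: h(0) = 1.

f: a_k = 1, 3, 9/2, 9/2, 27/8, 81/40, 81/80, 243/560, …
h₀=f(r): pull back L_f along r ⇒ L₀.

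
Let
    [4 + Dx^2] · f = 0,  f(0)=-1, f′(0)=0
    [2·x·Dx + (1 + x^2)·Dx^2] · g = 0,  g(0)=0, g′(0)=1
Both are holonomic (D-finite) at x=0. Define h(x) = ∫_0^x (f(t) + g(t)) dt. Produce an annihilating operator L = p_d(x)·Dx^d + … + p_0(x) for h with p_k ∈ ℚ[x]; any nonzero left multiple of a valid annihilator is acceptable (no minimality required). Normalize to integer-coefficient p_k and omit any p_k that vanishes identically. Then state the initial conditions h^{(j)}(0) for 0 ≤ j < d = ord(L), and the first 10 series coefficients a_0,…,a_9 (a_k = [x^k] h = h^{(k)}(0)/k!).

f: a_k = -1, 0, 2, 0, -2/3, 0, 4/45, 0, -2/315, 0, …
g: a_k = 0, 1, 0, -1/3, 0, 1/5, 0, -1/7, 0, 1/9, …
Sum ⇒ L₀ = lclm(L_f,L_g) in ℚ(x)⟨Dx⟩.
h=∫₀ˣh₀: take L = L₀·Dx.
L = (-32·x + 80·x^3 + 16·x^5)·Dx^2 + (4 + 32·x^2 + 36·x^4 + 8·x^6)·Dx^3 + (-8·x + 20·x^3 + 4·x^5)·Dx^4 + (1 + 8·x^2 + 9·x^4 + 2·x^6)·Dx^5  (order 5).
h: a_k = 0, -1, 1/2, 2/3, -1/12, -2/15, 1/30, 4/315, -1/56, -2/2835, …
ICs: h(0) = 0, h′(0) = -1, h′′(0) = 1, h′′′(0) = 4, h′′′′(0) = -2.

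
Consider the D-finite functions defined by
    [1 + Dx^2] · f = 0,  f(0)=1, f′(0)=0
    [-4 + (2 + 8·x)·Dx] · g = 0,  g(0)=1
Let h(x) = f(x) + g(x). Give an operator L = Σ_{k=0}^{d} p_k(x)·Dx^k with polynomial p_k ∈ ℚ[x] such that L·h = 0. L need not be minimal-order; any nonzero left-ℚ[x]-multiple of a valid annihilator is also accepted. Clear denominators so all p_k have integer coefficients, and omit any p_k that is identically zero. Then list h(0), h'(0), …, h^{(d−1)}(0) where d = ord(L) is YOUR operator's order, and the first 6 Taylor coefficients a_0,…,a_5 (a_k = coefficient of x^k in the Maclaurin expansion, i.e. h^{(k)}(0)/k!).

f: a_k = 1, 0, -1/2, 0, 1/24, 0, …
g: a_k = 1, 2, -2, 4, -10, 28, …
L₀ := lclm(L_f,L_g); ord L₀ ≤ 2+1.
L = (-26 - 16·x - 32·x^2) + (-3 - 4·x + 48·x^2 + 64·x^3)·Dx + (-26 - 16·x - 32·x^2)·Dx^2 + (-3 - 4·x + 48·x^2 + 64·x^3)·Dx^3  (order 3).
h: a_k = 2, 2, -5/2, 4, -239/24, 28, …
ICs: h(0) = 2, h′(0) = 2, h′′(0) = -5.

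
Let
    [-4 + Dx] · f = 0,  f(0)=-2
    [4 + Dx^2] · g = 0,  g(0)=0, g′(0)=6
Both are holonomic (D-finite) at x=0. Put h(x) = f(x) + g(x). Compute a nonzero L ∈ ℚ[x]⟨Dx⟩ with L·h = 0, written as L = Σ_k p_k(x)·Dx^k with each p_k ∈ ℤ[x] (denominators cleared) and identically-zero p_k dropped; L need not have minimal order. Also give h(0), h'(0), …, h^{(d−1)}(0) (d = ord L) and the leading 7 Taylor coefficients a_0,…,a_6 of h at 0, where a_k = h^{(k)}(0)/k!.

L = -16 + 4·Dx - 4·Dx^2 + Dx^3  (order 3).
h: a_k = -2, -2, -16, -76/3, -64/3, -244/15, -512/45, …
ICs: h(0) = -2, h′(0) = -2, h′′(0) = -32.

f: a_k = -2, -8, -16, -64/3, -64/3, -256/15, -512/45, …
g: a_k = 0, 6, 0, -4, 0, 4/5, 0, …
L₀ := lclm(L_f,L_g); ord L₀ ≤ 1+2.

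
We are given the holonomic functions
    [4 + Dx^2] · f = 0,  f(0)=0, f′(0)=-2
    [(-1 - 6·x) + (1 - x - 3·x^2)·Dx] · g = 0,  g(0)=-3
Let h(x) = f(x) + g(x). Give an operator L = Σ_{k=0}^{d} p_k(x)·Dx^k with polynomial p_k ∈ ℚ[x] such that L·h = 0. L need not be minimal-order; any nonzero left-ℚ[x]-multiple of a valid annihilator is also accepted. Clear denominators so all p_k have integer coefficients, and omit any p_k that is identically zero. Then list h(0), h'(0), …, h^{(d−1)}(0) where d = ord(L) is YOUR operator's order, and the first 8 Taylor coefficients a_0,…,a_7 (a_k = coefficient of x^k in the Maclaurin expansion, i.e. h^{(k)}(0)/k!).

L = (-92 - 608·x - 512·x^2 - 1104·x^3 - 360·x^4 - 432·x^5) + (24 - 4·x - 24·x^2 - 80·x^3 - 180·x^4 - 216·x^5 - 216·x^6)·Dx + (-23 - 152·x - 128·x^2 - 276·x^3 - 90·x^4 - 108·x^5)·Dx^2 + (6 - x - 6·x^2 - 20·x^3 - 45·x^4 - 54·x^5 - 54·x^6)·Dx^3  (order 3).
h: a_k = -3, -5, -12, -59/3, -57, -1804/15, -291, -205057/315, …
ICs: h(0) = -3, h′(0) = -5, h′′(0) = -24.

f: a_k = 0, -2, 0, 4/3, 0, -4/15, 0, 8/315, …
g: a_k = -3, -3, -12, -21, -57, -120, -291, -651, …
Weyl lclm of L_f,L_g ⇒ L₀ (ord ≤ 3).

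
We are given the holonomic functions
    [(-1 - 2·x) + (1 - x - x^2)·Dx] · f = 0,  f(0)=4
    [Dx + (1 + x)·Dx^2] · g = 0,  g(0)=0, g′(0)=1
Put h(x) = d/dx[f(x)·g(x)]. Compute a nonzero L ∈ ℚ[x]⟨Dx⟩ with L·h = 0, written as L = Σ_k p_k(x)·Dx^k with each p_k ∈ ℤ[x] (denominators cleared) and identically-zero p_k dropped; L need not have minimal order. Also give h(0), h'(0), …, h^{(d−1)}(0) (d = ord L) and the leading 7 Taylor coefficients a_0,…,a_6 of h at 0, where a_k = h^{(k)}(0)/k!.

f: a_k = 4, 4, 8, 12, 20, 32, 52, …
g: a_k = 0, 1, -1/2, 1/3, -1/4, 1/5, -1/6, …
h₀=f·g: eliminate ⇒ L₀, order ≤ 1·2.
Derive L from L₀ (diff closure).
L = (26 + 54·x + 36·x^2) + (7 + 37·x + 60·x^2 + 28·x^3)·Dx + (-3 - 4·x + 6·x^2 + 11·x^3 + 4·x^4)·Dx^2  (order 2).
h: a_k = 4, 4, 22, 100/3, 247/3, 724/5, 1441/5, …
ICs: h(0) = 4, h′(0) = 4.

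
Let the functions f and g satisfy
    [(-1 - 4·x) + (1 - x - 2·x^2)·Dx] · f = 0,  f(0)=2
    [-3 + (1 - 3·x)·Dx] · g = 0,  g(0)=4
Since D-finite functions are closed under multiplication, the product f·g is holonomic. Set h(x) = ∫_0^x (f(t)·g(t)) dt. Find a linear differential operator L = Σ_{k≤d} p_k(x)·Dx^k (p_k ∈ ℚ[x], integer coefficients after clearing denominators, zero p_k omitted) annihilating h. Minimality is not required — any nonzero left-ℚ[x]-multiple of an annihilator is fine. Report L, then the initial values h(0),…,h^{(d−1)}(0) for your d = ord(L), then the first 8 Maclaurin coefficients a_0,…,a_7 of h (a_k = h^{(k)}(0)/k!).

f: a_k = 2, 2, 6, 10, 22, 42, 86, 170, …
g: a_k = 4, 12, 36, 108, 324, 972, 2916, 8748, …
Product ⇒ symmetric product L₀, ord ≤ 1.
Integrate: L := L₀·Dx.
L = (-4 + 2·x + 18·x^2)·Dx + (1 - 4·x + x^2 + 6·x^3)·Dx^2  (order 2).
h: a_k = 0, 8, 16, 40, 100, 1288/5, 672, 12440/7, …
ICs: h(0) = 0, h′(0) = 8.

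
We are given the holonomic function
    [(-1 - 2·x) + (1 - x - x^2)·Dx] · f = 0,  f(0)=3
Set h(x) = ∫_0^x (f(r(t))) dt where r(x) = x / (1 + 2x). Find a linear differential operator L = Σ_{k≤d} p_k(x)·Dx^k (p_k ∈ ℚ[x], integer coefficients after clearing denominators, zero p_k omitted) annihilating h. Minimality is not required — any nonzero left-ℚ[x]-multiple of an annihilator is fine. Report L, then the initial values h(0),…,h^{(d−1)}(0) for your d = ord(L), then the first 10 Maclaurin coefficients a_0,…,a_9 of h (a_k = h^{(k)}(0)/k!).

L = (-1 - 4·x)·Dx + (1 + 5·x + 7·x^2 + 2·x^3)·Dx^2  (order 2).
h: a_k = 0, 3, 3/2, 0, -3/4, 9/5, -4, 9, -165/8, 48, …
ICs: h(0) = 0, h′(0) = 3.

f: a_k = 3, 3, 6, 9, 15, 24, 39, 63, 102, 165, …
f∘r: x↦r, Dx↦Dx/r' in L_f ⇒ L₀.
∫: right-multiply L₀ by Dx.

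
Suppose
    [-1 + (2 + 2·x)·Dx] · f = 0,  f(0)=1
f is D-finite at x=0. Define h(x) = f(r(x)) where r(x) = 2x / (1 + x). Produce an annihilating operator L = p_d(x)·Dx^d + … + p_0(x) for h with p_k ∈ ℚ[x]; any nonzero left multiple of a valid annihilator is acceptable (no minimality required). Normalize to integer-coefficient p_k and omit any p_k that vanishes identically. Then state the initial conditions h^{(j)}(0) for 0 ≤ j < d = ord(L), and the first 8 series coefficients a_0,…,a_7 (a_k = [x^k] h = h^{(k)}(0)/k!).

f: a_k = 1, 1/2, -1/8, 1/16, -5/128, 7/256, -21/1024, 33/2048, …
L₀ from L_f via x↦r, Dx↦r'^{-1}Dx.
L = -1 + (1 + 4·x + 3·x^2)·Dx  (order 1).
h: a_k = 1, 1, -3/2, 5/2, -37/8, 75/8, -327/16, 753/16, …
ICs: h(0) = 1.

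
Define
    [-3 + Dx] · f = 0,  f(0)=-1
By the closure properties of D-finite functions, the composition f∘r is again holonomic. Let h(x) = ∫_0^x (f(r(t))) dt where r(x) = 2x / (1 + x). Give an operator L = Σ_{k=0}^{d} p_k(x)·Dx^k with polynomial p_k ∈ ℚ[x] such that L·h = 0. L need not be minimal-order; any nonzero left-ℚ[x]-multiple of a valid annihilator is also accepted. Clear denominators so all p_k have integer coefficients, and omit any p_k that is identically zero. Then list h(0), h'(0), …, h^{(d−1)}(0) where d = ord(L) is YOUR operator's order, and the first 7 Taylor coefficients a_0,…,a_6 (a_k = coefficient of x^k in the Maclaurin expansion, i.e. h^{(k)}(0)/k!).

L = -6·Dx + (1 + 2·x + x^2)·Dx^2  (order 2).
h: a_k = 0, -1, -3, -4, -3/2, 6/5, 1/5, …
ICs: h(0) = 0, h′(0) = -1.

f: a_k = -1, -3, -9/2, -9/2, -27/8, -81/40, -81/80, …
h₀=f(r): pull back L_f along r ⇒ L₀.
Integrate: L := L₀·Dx.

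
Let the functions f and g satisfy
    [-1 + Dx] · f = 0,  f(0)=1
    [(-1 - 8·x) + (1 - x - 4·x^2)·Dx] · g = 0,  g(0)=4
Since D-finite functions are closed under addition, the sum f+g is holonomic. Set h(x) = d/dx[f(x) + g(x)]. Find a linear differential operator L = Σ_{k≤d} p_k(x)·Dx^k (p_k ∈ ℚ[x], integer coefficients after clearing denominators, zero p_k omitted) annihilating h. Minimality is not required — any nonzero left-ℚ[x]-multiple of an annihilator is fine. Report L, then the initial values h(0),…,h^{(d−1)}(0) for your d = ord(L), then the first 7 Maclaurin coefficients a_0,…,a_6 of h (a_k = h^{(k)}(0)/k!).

L = (44 + 466·x + 544·x^2 + 1728·x^3 + 384·x^4) + (-53 - 474·x - 599·x^2 - 1584·x^3 + 80·x^4 + 128·x^5)·Dx + (9 + 8·x + 55·x^2 - 144·x^3 - 464·x^4 - 128·x^5)·Dx^2  (order 2).
h: a_k = 5, 41, 217/2, 2785/6, 31201/24, 521281/120, 8890561/720, …
ICs: h(0) = 5, h′(0) = 41.

f: a_k = 1, 1, 1/2, 1/6, 1/24, 1/120, 1/720, …
g: a_k = 4, 4, 20, 36, 116, 260, 724, …
h₀=f+g: left-lcm gives L₀, ord ≤ 2.
h=h₀': d/dx-closure on L₀ ⇒ L.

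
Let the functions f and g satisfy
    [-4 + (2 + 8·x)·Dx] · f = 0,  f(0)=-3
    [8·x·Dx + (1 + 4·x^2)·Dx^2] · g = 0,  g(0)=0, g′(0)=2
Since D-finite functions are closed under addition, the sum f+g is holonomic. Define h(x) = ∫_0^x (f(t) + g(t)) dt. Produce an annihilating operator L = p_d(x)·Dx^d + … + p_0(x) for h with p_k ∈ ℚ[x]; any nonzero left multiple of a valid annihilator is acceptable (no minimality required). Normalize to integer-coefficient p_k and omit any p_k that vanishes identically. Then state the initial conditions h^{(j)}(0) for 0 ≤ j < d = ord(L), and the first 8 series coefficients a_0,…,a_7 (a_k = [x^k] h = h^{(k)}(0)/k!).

L = (-8 - 80·x + 96·x^2 + 192·x^3)·Dx^2 + (-10 - 32·x - 64·x^2 + 384·x^3 + 672·x^4)·Dx^3 + (-1 + 24·x^2 + 48·x^3 + 112·x^4 + 192·x^5)·Dx^4  (order 4).
h: a_k = 0, -3, -2, 2, -11/3, 6, -194/15, 36, …
ICs: h(0) = 0, h′(0) = -3, h′′(0) = -4, h′′′(0) = 12.

f: a_k = -3, -6, 6, -12, 30, -84, 252, -792, …
g: a_k = 0, 2, 0, -8/3, 0, 32/5, 0, -128/7, …
L₀ := lclm(L_f,L_g); ord L₀ ≤ 1+2.
h=∫h₀ ⇒ L = L₀·Dx.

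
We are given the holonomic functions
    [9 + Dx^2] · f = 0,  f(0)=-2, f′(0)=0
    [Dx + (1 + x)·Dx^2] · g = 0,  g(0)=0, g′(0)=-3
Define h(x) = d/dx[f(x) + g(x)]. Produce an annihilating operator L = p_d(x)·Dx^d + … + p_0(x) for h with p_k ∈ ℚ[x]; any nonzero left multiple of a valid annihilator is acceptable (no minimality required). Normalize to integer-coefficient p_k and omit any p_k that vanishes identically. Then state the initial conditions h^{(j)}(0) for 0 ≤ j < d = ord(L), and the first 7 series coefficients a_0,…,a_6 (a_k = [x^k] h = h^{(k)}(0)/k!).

f: a_k = -2, 0, 9, 0, -27/4, 0, 81/40, …
g: a_k = 0, -3, 3/2, -1, 3/4, -3/5, 1/2, …
Weyl lclm of L_f,L_g ⇒ L₀ (ord ≤ 4).
h=h₀': d/dx-closure on L₀ ⇒ L.
L = (135 + 162·x + 81·x^2) + (99 + 261·x + 243·x^2 + 81·x^3)·Dx + (15 + 18·x + 9·x^2)·Dx^2 + (11 + 29·x + 27·x^2 + 9·x^3)·Dx^3  (order 3).
h: a_k = -3, 21, -3, -24, -3, 303/20, -3, …
ICs: h(0) = -3, h′(0) = 21, h′′(0) = -6.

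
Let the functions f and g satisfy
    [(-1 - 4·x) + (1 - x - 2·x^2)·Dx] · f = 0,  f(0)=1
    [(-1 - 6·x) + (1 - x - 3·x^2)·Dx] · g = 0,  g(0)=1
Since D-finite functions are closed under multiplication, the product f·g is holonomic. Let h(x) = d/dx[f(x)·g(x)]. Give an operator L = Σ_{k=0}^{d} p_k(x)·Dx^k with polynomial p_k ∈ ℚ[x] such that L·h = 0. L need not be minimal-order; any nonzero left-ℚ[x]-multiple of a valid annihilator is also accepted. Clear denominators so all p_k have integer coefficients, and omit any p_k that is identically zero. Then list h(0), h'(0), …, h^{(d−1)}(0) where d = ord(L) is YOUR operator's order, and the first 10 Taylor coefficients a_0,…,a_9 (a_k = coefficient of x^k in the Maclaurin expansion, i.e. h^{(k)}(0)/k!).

f: a_k = 1, 1, 3, 5, 11, 21, 43, 85, 171, 341, …
g: a_k = 1, 1, 4, 7, 19, 40, 97, 217, 508, 1159, …
h₀=f·g: eliminate ⇒ L₀, order ≤ 1·1.
h₀' ⇒ L via d/dx closure of L₀.
L = (16 + 18·x - 36·x^2 - 368·x^3 - 132·x^4 + 900·x^5 + 720·x^6) + (-2 - 4·x + 39·x^2 + 16·x^3 - 160·x^4 - 69·x^5 + 210·x^6 + 144·x^7)·Dx  (order 1).
h: a_k = 2, 16, 57, 216, 660, 2022, 5726, 16000, 43155, 114780, …
ICs: h(0) = 2.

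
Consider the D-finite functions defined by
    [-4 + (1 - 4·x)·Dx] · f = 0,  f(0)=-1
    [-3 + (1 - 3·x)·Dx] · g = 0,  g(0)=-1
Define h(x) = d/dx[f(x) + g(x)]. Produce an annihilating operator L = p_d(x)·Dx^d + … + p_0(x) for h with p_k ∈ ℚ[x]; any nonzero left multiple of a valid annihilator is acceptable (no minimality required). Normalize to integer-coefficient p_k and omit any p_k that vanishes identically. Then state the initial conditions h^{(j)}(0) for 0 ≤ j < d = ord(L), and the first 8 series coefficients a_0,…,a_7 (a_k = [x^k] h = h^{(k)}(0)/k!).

L = 72 + (-21 + 72·x)·Dx + (1 - 7·x + 12·x^2)·Dx^2  (order 2).
h: a_k = -7, -50, -273, -1348, -6335, -28950, -129997, -576776, …
ICs: h(0) = -7, h′(0) = -50.

f: a_k = -1, -4, -16, -64, -256, -1024, -4096, -16384, …
g: a_k = -1, -3, -9, -27, -81, -243, -729, -2187, …
Sum ⇒ L₀ = lclm(L_f,L_g) in ℚ(x)⟨Dx⟩.
Derive L from L₀ (diff closure).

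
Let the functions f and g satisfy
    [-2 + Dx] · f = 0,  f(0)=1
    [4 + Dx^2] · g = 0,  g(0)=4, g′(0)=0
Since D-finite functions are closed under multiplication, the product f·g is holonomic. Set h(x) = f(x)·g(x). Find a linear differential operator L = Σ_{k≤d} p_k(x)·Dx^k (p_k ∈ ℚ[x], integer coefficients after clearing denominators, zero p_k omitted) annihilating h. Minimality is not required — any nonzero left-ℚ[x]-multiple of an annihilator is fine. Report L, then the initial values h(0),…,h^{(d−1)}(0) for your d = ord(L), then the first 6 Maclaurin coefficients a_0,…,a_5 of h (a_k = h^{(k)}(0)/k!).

L = 8 - 4·Dx + Dx^2  (order 2).
h: a_k = 4, 8, 0, -32/3, -32/3, -64/15, …
ICs: h(0) = 4, h′(0) = 8.

f: a_k = 1, 2, 2, 4/3, 2/3, 4/15, …
g: a_k = 4, 0, -8, 0, 8/3, 0, …
h₀=f·g: eliminate ⇒ L₀, order ≤ 1·2.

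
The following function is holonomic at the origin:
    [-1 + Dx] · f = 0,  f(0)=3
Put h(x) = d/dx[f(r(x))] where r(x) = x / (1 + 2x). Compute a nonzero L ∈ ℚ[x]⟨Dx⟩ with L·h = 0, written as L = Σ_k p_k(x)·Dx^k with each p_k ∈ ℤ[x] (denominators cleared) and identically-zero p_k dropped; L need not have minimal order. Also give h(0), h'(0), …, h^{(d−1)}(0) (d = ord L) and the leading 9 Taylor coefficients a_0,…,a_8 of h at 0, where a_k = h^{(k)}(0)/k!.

f: a_k = 3, 3, 3/2, 1/2, 1/8, 1/40, 1/240, 1/1680, 1/13440, …
Substitute x→r, Dx→(1/r')Dx; clear ⇒ L₀.
h₀' ⇒ L via d/dx closure of L₀.
L = (-3 - 8·x) + (-1 - 4·x - 4·x^2)·Dx  (order 1).
h: a_k = 3, -9, 39/2, -71/2, 441/8, -2699/40, 9157/240, 68731/560, -8443151/13440, …
ICs: h(0) = 3.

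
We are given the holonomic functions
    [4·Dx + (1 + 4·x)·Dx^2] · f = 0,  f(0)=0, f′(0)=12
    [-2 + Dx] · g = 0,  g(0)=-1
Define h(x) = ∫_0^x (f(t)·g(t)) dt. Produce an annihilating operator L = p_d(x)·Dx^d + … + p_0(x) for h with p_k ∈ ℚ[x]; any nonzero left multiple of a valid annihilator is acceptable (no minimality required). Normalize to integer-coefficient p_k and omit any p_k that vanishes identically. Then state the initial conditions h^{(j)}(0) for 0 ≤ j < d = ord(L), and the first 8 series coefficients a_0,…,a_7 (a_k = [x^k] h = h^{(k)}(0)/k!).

L = (-4 + 16·x)·Dx - 16·x·Dx^2 + (1 + 4·x)·Dx^3  (order 3).
h: a_k = 0, 0, -6, 0, -10, 96/5, -836/15, 3392/21, …
ICs: h(0) = 0, h′(0) = 0, h′′(0) = -12.

f: a_k = 0, 12, -24, 64, -192, 3072/5, -2048, 49152/7, …
g: a_k = -1, -2, -2, -4/3, -2/3, -4/15, -4/45, -8/315, …
L₀ := L_f ⊗_s L_g (sym. prod.), ord ≤ 2.
h=∫h₀ ⇒ L = L₀·Dx.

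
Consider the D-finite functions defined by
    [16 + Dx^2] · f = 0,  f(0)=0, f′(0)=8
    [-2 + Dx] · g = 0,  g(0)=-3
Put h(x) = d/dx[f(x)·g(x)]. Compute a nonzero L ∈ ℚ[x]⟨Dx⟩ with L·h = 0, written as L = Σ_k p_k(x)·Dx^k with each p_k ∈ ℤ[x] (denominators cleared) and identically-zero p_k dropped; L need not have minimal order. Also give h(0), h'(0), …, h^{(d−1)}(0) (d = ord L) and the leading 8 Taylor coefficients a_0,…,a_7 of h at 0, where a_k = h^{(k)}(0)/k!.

f: a_k = 0, 8, 0, -64/3, 0, 256/15, 0, -2048/315, …
g: a_k = -3, -6, -6, -4, -2, -4/5, -4/15, -8/105, …
h₀=f·g: eliminate ⇒ L₀, order ≤ 2·1.
h=h₀': d/dx-closure on L₀ ⇒ L.
L = 20 - 4·Dx + Dx^2  (order 2).
h: a_k = -24, -96, 48, 384, 304, -704/5, -4448/15, -512/5, …
ICs: h(0) = -24, h′(0) = -96.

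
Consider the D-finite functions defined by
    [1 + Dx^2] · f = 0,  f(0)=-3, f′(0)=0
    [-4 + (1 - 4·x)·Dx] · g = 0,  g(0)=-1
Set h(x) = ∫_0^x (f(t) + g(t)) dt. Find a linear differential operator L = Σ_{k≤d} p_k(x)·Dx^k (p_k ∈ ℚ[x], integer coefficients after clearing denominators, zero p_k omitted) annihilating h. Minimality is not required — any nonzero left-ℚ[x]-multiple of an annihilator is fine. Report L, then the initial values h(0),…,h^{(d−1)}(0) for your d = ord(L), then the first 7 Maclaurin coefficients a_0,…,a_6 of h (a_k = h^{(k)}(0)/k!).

f: a_k = -3, 0, 3/2, 0, -1/8, 0, 1/240, …
g: a_k = -1, -4, -16, -64, -256, -1024, -4096, …
Sum ⇒ L₀ = lclm(L_f,L_g) in ℚ(x)⟨Dx⟩.
h=∫h₀ ⇒ L = L₀·Dx.
L = (-388 + 32·x - 64·x^2)·Dx + (33 - 140·x + 48·x^2 - 64·x^3)·Dx^2 + (-388 + 32·x - 64·x^2)·Dx^3 + (33 - 140·x + 48·x^2 - 64·x^3)·Dx^4  (order 4).
h: a_k = 0, -4, -2, -29/6, -16, -2049/40, -512/3, …
ICs: h(0) = 0, h′(0) = -4, h′′(0) = -4, h′′′(0) = -29.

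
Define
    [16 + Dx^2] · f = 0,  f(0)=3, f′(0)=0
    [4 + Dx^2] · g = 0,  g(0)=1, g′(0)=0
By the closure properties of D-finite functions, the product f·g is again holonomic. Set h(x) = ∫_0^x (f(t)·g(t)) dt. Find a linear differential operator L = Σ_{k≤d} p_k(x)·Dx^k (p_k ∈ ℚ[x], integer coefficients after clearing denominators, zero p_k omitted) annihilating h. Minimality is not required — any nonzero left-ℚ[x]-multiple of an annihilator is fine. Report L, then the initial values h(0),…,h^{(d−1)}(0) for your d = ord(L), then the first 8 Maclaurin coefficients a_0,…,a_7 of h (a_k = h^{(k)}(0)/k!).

L = 144·Dx + 40·Dx^3 + Dx^5  (order 5).
h: a_k = 0, 3, 0, -10, 0, 82/5, 0, -292/21, …
ICs: h(0) = 0, h′(0) = 3, h′′(0) = 0, h′′′(0) = -60, h′′′′(0) = 0.

f: a_k = 3, 0, -24, 0, 32, 0, -256/15, 0, …
g: a_k = 1, 0, -2, 0, 2/3, 0, -4/45, 0, …
Sym-product of L_f,L_g gives L₀ (≤ ord 4).
Integrate: L := L₀·Dx.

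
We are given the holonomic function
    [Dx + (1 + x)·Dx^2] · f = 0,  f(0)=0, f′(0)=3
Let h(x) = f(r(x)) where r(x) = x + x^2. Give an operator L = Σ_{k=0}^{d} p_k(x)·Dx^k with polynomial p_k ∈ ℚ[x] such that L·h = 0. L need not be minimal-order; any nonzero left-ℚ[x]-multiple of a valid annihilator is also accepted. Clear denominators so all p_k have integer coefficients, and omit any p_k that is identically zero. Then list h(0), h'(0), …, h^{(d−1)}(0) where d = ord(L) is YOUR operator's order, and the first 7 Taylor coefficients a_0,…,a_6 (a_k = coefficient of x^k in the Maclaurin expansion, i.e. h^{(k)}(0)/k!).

f: a_k = 0, 3, -3/2, 1, -3/4, 3/5, -1/2, …
Substitute x→r, Dx→(1/r')Dx; clear ⇒ L₀.
L = (-1 + 2·x + 2·x^2)·Dx + (1 + 3·x + 3·x^2 + 2·x^3)·Dx^2  (order 2).
h: a_k = 0, 3, 3/2, -2, 3/4, 3/5, -1, …
ICs: h(0) = 0, h′(0) = 3.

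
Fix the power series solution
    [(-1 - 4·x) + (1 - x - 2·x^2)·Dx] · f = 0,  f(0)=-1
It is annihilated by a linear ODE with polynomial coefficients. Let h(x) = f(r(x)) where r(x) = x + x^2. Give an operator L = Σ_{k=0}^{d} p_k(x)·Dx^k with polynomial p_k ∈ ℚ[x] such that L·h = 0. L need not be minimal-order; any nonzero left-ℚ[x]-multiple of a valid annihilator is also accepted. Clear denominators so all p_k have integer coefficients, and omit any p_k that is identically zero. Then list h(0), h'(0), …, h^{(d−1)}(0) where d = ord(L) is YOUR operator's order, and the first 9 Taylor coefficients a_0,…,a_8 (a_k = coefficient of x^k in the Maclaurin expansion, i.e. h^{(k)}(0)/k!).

f: a_k = -1, -1, -3, -5, -11, -21, -43, -85, -171, …
h₀=f(r): pull back L_f along r ⇒ L₀.
L = (1 + 6·x + 12·x^2 + 8·x^3) + (-1 + x + 3·x^2 + 4·x^3 + 2·x^4)·Dx  (order 1).
h: a_k = -1, -1, -4, -11, -29, -80, -219, -597, -1632, …
ICs: h(0) = -1.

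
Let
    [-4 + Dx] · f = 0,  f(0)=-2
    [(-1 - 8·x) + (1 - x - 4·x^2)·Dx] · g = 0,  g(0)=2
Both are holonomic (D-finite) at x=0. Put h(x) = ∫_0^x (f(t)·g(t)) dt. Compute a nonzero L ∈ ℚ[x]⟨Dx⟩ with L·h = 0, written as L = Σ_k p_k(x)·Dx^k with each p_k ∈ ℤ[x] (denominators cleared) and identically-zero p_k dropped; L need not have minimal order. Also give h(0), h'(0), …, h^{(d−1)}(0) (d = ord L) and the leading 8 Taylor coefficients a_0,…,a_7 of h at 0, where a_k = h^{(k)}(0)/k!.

f: a_k = -2, -8, -16, -64/3, -64/3, -256/15, -512/45, -2048/315, …
g: a_k = 2, 2, 10, 18, 58, 130, 362, 882, …
L₀ := L_f ⊗_s L_g (sym. prod.), ord ≤ 1.
Integrate: L := L₀·Dx.
L = (5 + 4·x - 16·x^2)·Dx + (-1 + x + 4·x^2)·Dx^2  (order 2).
h: a_k = 0, -4, -10, -68/3, -143/3, -1516/15, -9766/45, -30116/63, …
ICs: h(0) = 0, h′(0) = -4.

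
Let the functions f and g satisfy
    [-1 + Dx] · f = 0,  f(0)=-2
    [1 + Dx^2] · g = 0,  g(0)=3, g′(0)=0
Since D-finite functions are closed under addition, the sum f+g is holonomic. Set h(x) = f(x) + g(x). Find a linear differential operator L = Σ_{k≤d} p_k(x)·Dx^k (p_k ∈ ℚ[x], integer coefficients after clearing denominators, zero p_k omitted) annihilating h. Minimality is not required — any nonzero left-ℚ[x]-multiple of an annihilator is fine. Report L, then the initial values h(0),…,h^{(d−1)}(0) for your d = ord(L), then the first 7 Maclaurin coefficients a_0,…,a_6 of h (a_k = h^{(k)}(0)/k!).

L = -1 + Dx - Dx^2 + Dx^3  (order 3).
h: a_k = 1, -2, -5/2, -1/3, 1/24, -1/60, -1/144, …
ICs: h(0) = 1, h′(0) = -2, h′′(0) = -5.

f: a_k = -2, -2, -1, -1/3, -1/12, -1/60, -1/360, …
g: a_k = 3, 0, -3/2, 0, 1/8, 0, -1/240, …
h₀=f+g: left-lcm gives L₀, ord ≤ 3.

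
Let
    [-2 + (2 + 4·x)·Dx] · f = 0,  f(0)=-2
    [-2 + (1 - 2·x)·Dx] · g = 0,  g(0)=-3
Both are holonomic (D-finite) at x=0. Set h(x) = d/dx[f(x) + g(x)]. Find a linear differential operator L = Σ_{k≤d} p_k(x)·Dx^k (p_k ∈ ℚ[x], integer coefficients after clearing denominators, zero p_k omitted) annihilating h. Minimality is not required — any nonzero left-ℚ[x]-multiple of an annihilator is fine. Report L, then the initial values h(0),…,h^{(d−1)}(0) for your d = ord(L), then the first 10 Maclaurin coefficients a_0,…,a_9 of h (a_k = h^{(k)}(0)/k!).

L = (-36 - 24·x) + (-21 - 108·x - 84·x^2)·Dx + (5 + 6·x - 20·x^2 - 24·x^3)·Dx^2  (order 2).
h: a_k = -8, -22, -75, -187, -1955/4, -4545/4, -21735/8, -48723/8, -891171/64, -1953925/64, …
ICs: h(0) = -8, h′(0) = -22.

f: a_k = -2, -2, 1, -1, 5/4, -7/4, 21/8, -33/8, 429/64, -715/64, …
g: a_k = -3, -6, -12, -24, -48, -96, -192, -384, -768, -1536, …
Weyl lclm of L_f,L_g ⇒ L₀ (ord ≤ 2).
Derive L from L₀ (diff closure).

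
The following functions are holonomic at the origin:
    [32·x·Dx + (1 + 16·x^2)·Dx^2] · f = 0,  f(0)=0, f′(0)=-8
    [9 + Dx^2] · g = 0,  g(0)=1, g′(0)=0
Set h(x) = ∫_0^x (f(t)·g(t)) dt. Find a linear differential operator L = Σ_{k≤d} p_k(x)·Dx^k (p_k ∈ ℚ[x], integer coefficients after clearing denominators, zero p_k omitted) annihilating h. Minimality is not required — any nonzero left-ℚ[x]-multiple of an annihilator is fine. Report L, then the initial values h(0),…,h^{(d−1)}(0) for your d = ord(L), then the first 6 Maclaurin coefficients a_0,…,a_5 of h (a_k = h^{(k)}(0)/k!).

f: a_k = 0, -8, 0, 128/3, 0, -2048/5, …
g: a_k = 1, 0, -9/2, 0, 27/8, 0, …
L₀ := L_f ⊗_s L_g (sym. prod.), ord ≤ 4.
h=∫₀ˣh₀: take L = L₀·Dx.
L = (16425 + 696384·x^2 + 2778624·x^4 + 11943936·x^6 + 47775744·x^8)·Dx + (23616·x + 543744·x^3 + 3981312·x^5 + 21233664·x^7)·Dx^2 + (2050 + 87168·x^2 + 470016·x^4 + 2654208·x^6 + 10616832·x^8)·Dx^3 + (2624·x + 60416·x^3 + 442368·x^5 + 2359296·x^7)·Dx^4 + (25 + 1088·x^2 + 17920·x^4 + 147456·x^6 + 589824·x^8)·Dx^5  (order 5).
h: a_k = 0, 0, -4, 0, 59/3, 0, …
ICs: h(0) = 0, h′(0) = 0, h′′(0) = -8, h′′′(0) = 0, h′′′′(0) = 472.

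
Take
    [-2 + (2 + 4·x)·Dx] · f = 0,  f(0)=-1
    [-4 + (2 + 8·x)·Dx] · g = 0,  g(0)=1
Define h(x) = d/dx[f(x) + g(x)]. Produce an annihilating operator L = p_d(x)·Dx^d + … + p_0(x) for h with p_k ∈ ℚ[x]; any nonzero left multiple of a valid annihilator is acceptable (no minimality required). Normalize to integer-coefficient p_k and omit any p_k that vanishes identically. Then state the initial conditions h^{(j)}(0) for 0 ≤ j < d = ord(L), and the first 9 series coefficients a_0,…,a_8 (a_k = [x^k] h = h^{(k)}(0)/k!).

L = -6 + (-9 - 24·x)·Dx + (-1 - 6·x - 8·x^2)·Dx^2  (order 2).
h: a_k = 1, -3, 21/2, -75/2, 1085/8, -3969/8, 29337/16, -109395/16, 3288285/128, …
ICs: h(0) = 1, h′(0) = -3.

f: a_k = -1, -1, 1/2, -1/2, 5/8, -7/8, 21/16, -33/16, 429/128, …
g: a_k = 1, 2, -2, 4, -10, 28, -84, 264, -858, …
h₀=f+g: left-lcm gives L₀, ord ≤ 2.
Derive L from L₀ (diff closure).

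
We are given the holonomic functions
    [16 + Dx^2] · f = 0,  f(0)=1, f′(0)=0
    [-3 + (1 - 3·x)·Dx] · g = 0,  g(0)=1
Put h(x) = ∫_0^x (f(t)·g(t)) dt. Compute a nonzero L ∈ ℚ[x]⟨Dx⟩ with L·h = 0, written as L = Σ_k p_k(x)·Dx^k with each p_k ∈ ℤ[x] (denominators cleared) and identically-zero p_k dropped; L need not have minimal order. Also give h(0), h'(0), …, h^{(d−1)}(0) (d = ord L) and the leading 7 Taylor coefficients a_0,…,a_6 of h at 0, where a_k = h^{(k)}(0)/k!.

L = (-16 + 48·x)·Dx + 6·Dx^2 + (-1 + 3·x)·Dx^3  (order 3).
h: a_k = 0, 1, 3/2, 1/3, 3/4, 59/15, 59/6, …
ICs: h(0) = 0, h′(0) = 1, h′′(0) = 3.

f: a_k = 1, 0, -8, 0, 32/3, 0, -256/45, …
g: a_k = 1, 3, 9, 27, 81, 243, 729, …
Sym-product of L_f,L_g gives L₀ (≤ ord 2).
h=∫h₀ ⇒ L = L₀·Dx.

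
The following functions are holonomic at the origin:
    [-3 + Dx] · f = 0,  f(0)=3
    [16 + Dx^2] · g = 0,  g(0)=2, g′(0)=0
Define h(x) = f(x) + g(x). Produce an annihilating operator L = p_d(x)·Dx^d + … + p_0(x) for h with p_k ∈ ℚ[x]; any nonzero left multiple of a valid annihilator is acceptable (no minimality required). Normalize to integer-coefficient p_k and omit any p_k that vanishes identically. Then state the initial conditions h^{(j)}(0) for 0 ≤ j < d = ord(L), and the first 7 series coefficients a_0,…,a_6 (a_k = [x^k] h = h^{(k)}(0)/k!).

f: a_k = 3, 9, 27/2, 27/2, 81/8, 243/40, 243/80, …
g: a_k = 2, 0, -16, 0, 64/3, 0, -512/45, …
f+g: L₀ = lclm(L_f,L_g), ord ≤ 1+2.
L = -48 + 16·Dx - 3·Dx^2 + Dx^3  (order 3).
h: a_k = 5, 9, -5/2, 27/2, 755/24, 243/40, -1201/144, …
ICs: h(0) = 5, h′(0) = 9, h′′(0) = -5.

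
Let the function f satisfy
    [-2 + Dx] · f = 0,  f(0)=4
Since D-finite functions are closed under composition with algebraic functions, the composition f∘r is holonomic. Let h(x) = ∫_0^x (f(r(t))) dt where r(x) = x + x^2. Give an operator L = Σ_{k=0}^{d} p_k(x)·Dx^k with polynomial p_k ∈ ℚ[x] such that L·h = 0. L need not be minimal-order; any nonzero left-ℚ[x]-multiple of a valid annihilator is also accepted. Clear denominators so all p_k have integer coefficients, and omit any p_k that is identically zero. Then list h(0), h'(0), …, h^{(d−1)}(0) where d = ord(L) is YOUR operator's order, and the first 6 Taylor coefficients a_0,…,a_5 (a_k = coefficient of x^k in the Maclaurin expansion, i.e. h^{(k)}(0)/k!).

f: a_k = 4, 8, 8, 16/3, 8/3, 16/15, …
L₀ from L_f via x↦r, Dx↦r'^{-1}Dx.
∫: right-multiply L₀ by Dx.
L = (-2 - 4·x)·Dx + Dx^2  (order 2).
h: a_k = 0, 4, 4, 16/3, 16/3, 16/3, …
ICs: h(0) = 0, h′(0) = 4.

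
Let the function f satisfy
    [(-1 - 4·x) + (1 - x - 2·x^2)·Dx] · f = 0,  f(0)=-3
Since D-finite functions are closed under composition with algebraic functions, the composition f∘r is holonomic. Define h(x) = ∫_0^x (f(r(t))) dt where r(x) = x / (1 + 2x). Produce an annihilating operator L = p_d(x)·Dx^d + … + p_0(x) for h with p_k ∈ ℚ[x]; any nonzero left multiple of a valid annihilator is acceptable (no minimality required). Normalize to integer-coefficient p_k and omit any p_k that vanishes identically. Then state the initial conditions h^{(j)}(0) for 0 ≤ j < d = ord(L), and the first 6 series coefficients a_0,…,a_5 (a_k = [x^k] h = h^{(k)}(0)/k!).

L = (-1 - 6·x)·Dx + (1 + 5·x + 6·x^2)·Dx^2  (order 2).
h: a_k = 0, -3, -3/2, -1, 9/4, -27/5, …
ICs: h(0) = 0, h′(0) = -3.

f: a_k = -3, -3, -9, -15, -33, -63, …
Substitute x→r, Dx→(1/r')Dx; clear ⇒ L₀.
Integrate: L := L₀·Dx.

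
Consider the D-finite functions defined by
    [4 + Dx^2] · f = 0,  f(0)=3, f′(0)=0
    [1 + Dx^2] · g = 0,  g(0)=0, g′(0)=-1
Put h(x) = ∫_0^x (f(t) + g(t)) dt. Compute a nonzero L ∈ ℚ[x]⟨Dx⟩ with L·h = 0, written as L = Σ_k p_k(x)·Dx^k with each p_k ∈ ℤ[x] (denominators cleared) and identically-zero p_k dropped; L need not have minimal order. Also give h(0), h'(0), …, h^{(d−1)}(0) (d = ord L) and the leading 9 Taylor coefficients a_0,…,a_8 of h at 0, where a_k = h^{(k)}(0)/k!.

L = 4·Dx + 5·Dx^3 + Dx^5  (order 5).
h: a_k = 0, 3, -1/2, -2, 1/24, 2/5, -1/720, -4/105, 1/40320, …
ICs: h(0) = 0, h′(0) = 3, h′′(0) = -1, h′′′(0) = -12, h′′′′(0) = 1.

f: a_k = 3, 0, -6, 0, 2, 0, -4/15, 0, 2/105, …
g: a_k = 0, -1, 0, 1/6, 0, -1/120, 0, 1/5040, 0, …
f+g: L₀ = lclm(L_f,L_g), ord ≤ 2+2.
∫: right-multiply L₀ by Dx.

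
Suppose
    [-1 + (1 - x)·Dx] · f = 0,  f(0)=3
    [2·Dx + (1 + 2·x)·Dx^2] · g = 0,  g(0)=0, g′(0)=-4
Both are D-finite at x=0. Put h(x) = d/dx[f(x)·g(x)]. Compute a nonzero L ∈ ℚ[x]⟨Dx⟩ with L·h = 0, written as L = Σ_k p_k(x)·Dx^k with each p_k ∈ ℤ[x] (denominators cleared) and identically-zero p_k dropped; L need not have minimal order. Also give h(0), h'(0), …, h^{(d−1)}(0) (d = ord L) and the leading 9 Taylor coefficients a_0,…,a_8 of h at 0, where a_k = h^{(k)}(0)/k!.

f: a_k = 3, 3, 3, 3, 3, 3, 3, 3, 3, …
g: a_k = 0, -4, 4, -16/3, 8, -64/5, 64/3, -256/7, 64, …
L₀ := L_f ⊗_s L_g (sym. prod.), ord ≤ 2.
h₀' ⇒ L via d/dx closure of L₀.
L = 8 + (-1 + 10·x)·Dx + (-1 - x + 2·x^2)·Dx^2  (order 2).
h: a_k = -12, 0, -48, 32, -152, 1008/5, -2664/5, 32448/35, -71016/35, …
ICs: h(0) = -12, h′(0) = 0.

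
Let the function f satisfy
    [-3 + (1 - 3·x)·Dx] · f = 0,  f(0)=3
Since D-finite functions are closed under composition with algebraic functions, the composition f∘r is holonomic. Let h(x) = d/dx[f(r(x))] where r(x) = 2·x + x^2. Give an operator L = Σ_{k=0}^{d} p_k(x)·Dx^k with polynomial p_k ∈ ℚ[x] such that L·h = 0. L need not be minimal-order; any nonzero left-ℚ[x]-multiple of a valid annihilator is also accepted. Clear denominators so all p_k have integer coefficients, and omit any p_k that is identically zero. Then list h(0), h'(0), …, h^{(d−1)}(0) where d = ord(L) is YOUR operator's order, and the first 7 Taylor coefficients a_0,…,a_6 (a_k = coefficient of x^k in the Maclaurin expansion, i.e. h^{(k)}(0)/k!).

f: a_k = 3, 9, 27, 81, 243, 729, 2187, …
h₀=f(r): pull back L_f along r ⇒ L₀.
h₀' ⇒ L via d/dx closure of L₀.
L = (13 + 18·x + 9·x^2) + (-1 + 5·x + 9·x^2 + 3·x^3)·Dx  (order 1).
h: a_k = 18, 234, 2268, 19548, 157950, 1225206, 9239832, …
ICs: h(0) = 18.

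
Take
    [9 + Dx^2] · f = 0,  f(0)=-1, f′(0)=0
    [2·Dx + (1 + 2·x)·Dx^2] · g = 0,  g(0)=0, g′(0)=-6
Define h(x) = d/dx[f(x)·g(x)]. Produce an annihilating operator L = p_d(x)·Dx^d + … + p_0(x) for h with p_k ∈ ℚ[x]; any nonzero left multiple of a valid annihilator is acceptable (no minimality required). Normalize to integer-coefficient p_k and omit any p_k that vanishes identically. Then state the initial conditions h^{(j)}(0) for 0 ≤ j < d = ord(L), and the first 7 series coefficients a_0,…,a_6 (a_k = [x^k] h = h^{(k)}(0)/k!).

L = (-1890 - 5103·x + 24057·x^2 + 163296·x^3 + 344088·x^4 + 314928·x^5 + 104976·x^6) + (-297 + 1998·x + 19440·x^2 + 51840·x^3 + 58320·x^4 + 23328·x^5)·Dx + (-147 + 738·x + 11106·x^2 + 44064·x^3 + 80352·x^4 + 69984·x^5 + 23328·x^6)·Dx^2 + (-33 + 222·x + 2160·x^2 + 5760·x^3 + 6480·x^4 + 2592·x^5)·Dx^3 + (7 + 145·x + 937·x^2 + 2880·x^3 + 4680·x^4 + 3888·x^5 + 1296·x^6)·Dx^4  (order 4).
h: a_k = 6, -12, -57, 60, 69/4, 21/2, -2973/40, …
ICs: h(0) = 6, h′(0) = -12, h′′(0) = -114, h′′′(0) = 360.

f: a_k = -1, 0, 9/2, 0, -27/8, 0, 81/80, …
g: a_k = 0, -6, 6, -8, 12, -96/5, 32, …
Product ⇒ symmetric product L₀, ord ≤ 4.
Derive L from L₀ (diff closure).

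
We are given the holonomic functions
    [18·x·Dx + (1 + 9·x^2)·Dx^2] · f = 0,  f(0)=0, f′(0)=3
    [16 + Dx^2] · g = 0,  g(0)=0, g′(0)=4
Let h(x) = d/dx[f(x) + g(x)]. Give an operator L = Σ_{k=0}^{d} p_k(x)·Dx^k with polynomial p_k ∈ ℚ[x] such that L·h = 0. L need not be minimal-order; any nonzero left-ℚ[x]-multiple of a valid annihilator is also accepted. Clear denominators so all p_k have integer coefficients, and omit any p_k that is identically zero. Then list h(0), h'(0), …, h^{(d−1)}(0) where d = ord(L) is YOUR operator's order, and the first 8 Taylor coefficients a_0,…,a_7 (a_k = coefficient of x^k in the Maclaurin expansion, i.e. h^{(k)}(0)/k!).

f: a_k = 0, 3, 0, -9, 0, 243/5, 0, -2187/7, …
g: a_k = 0, 4, 0, -32/3, 0, 128/15, 0, -1024/315, …
h₀=f+g: left-lcm gives L₀, ord ≤ 4.
h=h₀': d/dx-closure on L₀ ⇒ L.
L = (-13248·x + 181440·x^3 + 186624·x^5) + (-16 + 6048·x^2 + 66096·x^4 + 93312·x^6)·Dx + (-828·x + 11340·x^3 + 11664·x^5)·Dx^2 + (-1 + 378·x^2 + 4131·x^4 + 5832·x^6)·Dx^3  (order 3).
h: a_k = 7, 0, -59, 0, 857/3, 0, -99439/45, 0, …
ICs: h(0) = 7, h′(0) = 0, h′′(0) = -118.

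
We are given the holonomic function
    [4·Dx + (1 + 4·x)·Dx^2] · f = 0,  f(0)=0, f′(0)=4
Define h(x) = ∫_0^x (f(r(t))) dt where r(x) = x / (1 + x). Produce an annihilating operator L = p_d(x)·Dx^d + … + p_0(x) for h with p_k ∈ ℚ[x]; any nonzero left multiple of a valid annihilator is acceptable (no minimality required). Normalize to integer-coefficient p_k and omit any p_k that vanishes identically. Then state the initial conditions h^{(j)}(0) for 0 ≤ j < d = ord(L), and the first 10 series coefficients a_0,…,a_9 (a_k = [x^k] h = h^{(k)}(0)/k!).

f: a_k = 0, 4, -8, 64/3, -64, 1024/5, -2048/3, 16384/7, -8192, 262144/9, …
Change of var in L_f (x↦r) gives L₀.
h=∫h₀ ⇒ L = L₀·Dx.
L = (6 + 10·x)·Dx^2 + (1 + 6·x + 5·x^2)·Dx^3  (order 3).
h: a_k = 0, 0, 2, -4, 31/3, -156/5, 1562/15, -372, 19531/14, -16276/3, …
ICs: h(0) = 0, h′(0) = 0, h′′(0) = 4.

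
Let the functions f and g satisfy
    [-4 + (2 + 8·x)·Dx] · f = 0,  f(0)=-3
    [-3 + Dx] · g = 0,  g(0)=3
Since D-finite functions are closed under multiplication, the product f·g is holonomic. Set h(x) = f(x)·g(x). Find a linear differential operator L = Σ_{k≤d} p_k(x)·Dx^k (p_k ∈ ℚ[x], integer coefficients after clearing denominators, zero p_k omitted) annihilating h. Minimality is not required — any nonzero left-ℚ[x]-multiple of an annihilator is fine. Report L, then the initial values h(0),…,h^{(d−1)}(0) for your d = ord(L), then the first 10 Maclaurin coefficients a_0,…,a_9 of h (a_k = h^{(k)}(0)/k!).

L = (-5 - 12·x) + (1 + 4·x)·Dx  (order 1).
h: a_k = -9, -45, -153/2, -207/2, -387/8, -5679/40, 4131/16, -528741/560, 13896063/4480, -47328093/4480, …
ICs: h(0) = -9.

f: a_k = -3, -6, 6, -12, 30, -84, 252, -792, 2574, -8580, …
g: a_k = 3, 9, 27/2, 27/2, 81/8, 243/40, 243/80, 729/560, 2187/4480, 729/4480, …
Product ⇒ symmetric product L₀, ord ≤ 1.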